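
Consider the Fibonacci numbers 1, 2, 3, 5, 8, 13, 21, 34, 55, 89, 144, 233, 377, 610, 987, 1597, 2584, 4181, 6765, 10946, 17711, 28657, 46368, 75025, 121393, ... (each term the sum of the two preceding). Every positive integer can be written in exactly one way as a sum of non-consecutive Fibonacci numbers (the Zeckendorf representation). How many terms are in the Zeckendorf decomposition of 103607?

Greedily peel off the largest Fibonacci term at each step:
take 75025 (≤ 103607); 103607 − 75025 = 28582
take 17711 (≤ 28582); 28582 − 17711 = 10871
take 6765 (≤ 10871); 10871 − 6765 = 4106
take 2584 (≤ 4106); 4106 − 2584 = 1522
take 987 (≤ 1522); 1522 − 987 = 535
take 377 (≤ 535); 535 − 377 = 158
take 144 (≤ 158); 158 − 144 = 14
take 13 (≤ 14); 14 − 13 = 1
take 1 (≤ 1); 1 − 1 = 0
103607 = 75025 + 17711 + 6765 + 2584 + 987 + 377 + 144 + 13 + 1, which has 9 terms.

9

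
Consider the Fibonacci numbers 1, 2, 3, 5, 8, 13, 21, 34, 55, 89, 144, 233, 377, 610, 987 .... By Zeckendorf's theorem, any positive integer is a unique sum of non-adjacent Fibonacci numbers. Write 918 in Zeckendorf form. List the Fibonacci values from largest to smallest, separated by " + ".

610 + 233 + 55 + 13 + 5 + 2

918 − 610 = 308
308 − 233 = 75
75 − 55 = 20
20 − 13 = 7
7 − 5 = 2
2 − 2 = 0
So 918 = 610 + 233 + 55 + 13 + 5 + 2, with no two terms consecutive in the sequence.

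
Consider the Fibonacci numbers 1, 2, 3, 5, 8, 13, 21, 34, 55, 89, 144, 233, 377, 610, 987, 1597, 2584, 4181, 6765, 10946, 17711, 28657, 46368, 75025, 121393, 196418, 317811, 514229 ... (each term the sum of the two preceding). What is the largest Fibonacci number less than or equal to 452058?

317811

317811 ≤ 452058 < 514229, so the largest Fibonacci number not exceeding 452058 is 317811.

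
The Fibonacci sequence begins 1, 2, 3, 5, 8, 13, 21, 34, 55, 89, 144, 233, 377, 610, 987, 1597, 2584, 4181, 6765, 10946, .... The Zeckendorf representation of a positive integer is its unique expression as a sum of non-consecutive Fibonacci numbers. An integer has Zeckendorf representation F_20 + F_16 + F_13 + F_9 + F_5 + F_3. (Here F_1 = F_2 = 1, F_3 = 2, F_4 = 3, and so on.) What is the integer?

8026

F_20 + F_16 + F_13 + F_9 + F_5 + F_3 = 6765 + 987 + 233 + 34 + 5 + 2 = 8026.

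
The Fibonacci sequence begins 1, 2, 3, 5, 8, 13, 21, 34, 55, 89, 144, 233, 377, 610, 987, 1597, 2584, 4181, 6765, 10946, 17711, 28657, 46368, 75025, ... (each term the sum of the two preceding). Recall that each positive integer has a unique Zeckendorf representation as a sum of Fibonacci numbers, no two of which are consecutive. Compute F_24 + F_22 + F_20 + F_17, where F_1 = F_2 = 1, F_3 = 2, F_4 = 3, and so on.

F_24 + F_22 + F_20 + F_17 = 46368 + 17711 + 6765 + 1597 = 72441.

72441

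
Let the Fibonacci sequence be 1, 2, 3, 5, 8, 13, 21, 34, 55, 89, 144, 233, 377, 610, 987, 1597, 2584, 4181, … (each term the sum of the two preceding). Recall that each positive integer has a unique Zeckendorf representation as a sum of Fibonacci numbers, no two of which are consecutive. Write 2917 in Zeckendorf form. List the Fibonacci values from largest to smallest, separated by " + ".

2584 + 233 + 89 + 8 + 3

Greedily peel off the largest Fibonacci term at each step:
2584 ≤ 2917 < 4181, so take 2584; remainder 333
233 ≤ 333 < 377, so take 233; remainder 100
89 ≤ 100 < 144, so take 89; remainder 11
8 ≤ 11 < 13, so take 8; remainder 3
3 ≤ 3 < 5, so take 3; remainder 0
So 2917 = 2584 + 233 + 89 + 8 + 3, with no two terms consecutive in the sequence.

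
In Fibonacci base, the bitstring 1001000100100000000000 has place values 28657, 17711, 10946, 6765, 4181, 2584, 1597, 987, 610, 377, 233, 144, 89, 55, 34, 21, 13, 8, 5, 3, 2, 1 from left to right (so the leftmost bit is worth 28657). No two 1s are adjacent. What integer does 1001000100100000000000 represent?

Summing the place values of the 1 bits: 28657 + 6765 + 987 + 233 = 36642.

36642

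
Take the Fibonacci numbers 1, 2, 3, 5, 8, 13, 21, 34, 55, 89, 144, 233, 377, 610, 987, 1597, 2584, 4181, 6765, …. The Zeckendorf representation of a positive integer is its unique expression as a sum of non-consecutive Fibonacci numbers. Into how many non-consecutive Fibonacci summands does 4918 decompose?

Greedy algorithm:
4918 − 4181 = 737
737 − 610 = 127
127 − 89 = 38
38 − 34 = 4
4 − 3 = 1
1 − 1 = 0
4918 = 4181 + 610 + 89 + 34 + 3 + 1, which has 6 terms.

6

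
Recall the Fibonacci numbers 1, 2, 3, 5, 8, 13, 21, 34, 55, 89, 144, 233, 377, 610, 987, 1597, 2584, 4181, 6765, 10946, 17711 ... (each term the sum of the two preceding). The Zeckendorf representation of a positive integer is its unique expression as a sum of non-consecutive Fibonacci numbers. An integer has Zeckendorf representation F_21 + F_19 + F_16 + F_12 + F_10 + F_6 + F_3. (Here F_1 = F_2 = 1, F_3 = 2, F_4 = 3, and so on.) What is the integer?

16323

F_21 + F_19 + F_16 + F_12 + F_10 + F_6 + F_3 = 10946 + 4181 + 987 + 144 + 55 + 8 + 2 = 16323.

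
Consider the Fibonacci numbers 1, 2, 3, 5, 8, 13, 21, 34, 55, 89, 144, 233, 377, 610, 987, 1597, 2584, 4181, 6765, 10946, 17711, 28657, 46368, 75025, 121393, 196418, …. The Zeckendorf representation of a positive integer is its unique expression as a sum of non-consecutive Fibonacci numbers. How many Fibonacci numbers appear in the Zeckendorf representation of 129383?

121393 ≤ 129383 < 196418, so take 121393; remainder 7990
6765 ≤ 7990 < 10946, so take 6765; remainder 1225
987 ≤ 1225 < 1597, so take 987; remainder 238
233 ≤ 238 < 377, so take 233; remainder 5
5 ≤ 5 < 8, so take 5; remainder 0
129383 = 121393 + 6765 + 987 + 233 + 5, which has 5 terms.

5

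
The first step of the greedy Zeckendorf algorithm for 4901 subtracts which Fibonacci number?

4181 ≤ 4901 < 6765, so the largest Fibonacci number not exceeding 4901 is 4181.

4181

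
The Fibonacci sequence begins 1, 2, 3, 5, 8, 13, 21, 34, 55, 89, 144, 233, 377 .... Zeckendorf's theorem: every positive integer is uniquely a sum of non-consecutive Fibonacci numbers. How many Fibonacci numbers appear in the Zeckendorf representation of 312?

4

312: greatest Fibonacci not exceeding it is 233, leaving 79
79: greatest Fibonacci not exceeding it is 55, leaving 24
24: greatest Fibonacci not exceeding it is 21, leaving 3
3: greatest Fibonacci not exceeding it is 3, leaving 0
312 = 233 + 55 + 21 + 3, which has 4 terms.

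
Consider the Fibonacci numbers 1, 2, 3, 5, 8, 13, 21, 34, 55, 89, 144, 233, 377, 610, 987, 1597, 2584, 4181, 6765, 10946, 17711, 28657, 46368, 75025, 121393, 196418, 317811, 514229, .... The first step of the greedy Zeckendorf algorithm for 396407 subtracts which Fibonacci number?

317811

317811 ≤ 396407 < 514229, so the largest Fibonacci number not exceeding 396407 is 317811.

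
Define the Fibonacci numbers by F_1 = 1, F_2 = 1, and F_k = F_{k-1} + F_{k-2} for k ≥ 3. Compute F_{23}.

Iterating the recurrence up to F_{18} = 2584 and F_{17} = 1597:
F_{19} = F_{18} + F_{17} = 2584 + 1597 = 4181
F_{20} = F_{19} + F_{18} = 4181 + 2584 = 6765
F_{21} = F_{20} + F_{19} = 6765 + 4181 = 10946
F_{22} = F_{21} + F_{20} = 10946 + 6765 = 17711
F_{23} = F_{22} + F_{21} = 17711 + 10946 = 28657

28657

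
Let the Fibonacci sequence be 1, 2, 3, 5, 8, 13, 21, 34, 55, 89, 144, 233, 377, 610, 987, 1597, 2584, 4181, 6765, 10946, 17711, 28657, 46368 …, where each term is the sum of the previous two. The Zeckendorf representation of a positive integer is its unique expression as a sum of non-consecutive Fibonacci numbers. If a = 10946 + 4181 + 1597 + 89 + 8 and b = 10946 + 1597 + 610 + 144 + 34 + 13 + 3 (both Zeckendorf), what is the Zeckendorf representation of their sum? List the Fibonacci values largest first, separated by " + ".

28657 + 987 + 377 + 144 + 3

The two numbers are 16821 and 13347, so their sum is 30168.
Greedily peel off the largest Fibonacci term at each step:
30168 − 28657 = 1511
1511 − 987 = 524
524 − 377 = 147
147 − 144 = 3
3 − 3 = 0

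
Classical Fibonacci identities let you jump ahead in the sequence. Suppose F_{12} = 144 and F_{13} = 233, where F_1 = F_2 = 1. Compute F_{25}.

By F_{2k+1} = F_k² + F_{k+1}²: F_{25} = 144² + 233² = 20736 + 54289 = 75025.

75025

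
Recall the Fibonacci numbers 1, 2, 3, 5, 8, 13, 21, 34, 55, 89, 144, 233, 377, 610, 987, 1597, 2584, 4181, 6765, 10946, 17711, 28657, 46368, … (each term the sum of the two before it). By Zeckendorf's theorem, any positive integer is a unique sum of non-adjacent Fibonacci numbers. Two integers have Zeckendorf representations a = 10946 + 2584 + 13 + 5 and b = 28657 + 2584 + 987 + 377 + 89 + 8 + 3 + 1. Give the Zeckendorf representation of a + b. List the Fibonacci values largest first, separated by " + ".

The two numbers are 13548 and 32706, so their sum is 46254.
Greedily peel off the largest Fibonacci term at each step:
46254: greatest Fibonacci not exceeding it is 28657, leaving 17597
17597: greatest Fibonacci not exceeding it is 10946, leaving 6651
6651: greatest Fibonacci not exceeding it is 4181, leaving 2470
2470: greatest Fibonacci not exceeding it is 1597, leaving 873
873: greatest Fibonacci not exceeding it is 610, leaving 263
263: greatest Fibonacci not exceeding it is 233, leaving 30
30: greatest Fibonacci not exceeding it is 21, leaving 9
9: greatest Fibonacci not exceeding it is 8, leaving 1
1: greatest Fibonacci not exceeding it is 1, leaving 0

28657 + 10946 + 4181 + 1597 + 610 + 233 + 21 + 8 + 1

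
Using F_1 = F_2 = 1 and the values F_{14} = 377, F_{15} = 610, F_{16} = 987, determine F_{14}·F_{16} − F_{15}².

-1

377·987 − 610² = 372099 − 372100 = -1. (Cassini's identity: F_{k−1}F_{k+1} − F_k² = (−1)^k.)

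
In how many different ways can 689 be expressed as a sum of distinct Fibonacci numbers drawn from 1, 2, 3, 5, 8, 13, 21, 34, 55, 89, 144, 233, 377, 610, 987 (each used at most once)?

Starting from the Zeckendorf form and repeatedly splitting a term F_k into F_{k−1} + F_{k−2} (when neither is already used) reaches every representation.
689 = 610+55+21+3 = 610+55+21+2+1 = 610+55+13+8+3 = … (21 more), for 24 in all.

24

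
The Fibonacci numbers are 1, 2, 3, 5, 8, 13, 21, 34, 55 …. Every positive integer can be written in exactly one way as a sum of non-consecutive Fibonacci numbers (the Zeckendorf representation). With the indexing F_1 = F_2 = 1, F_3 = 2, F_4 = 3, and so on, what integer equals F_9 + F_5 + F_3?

41

F_9 + F_5 + F_3 = 34 + 5 + 2 = 41.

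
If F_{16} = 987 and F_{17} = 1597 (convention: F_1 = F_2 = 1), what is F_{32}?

2178309

By the doubling identity F_{2k} = F_k(2F_{k+1} − F_k): F_{32} = 987·(2·1597 − 987) = 987·2207 = 2178309.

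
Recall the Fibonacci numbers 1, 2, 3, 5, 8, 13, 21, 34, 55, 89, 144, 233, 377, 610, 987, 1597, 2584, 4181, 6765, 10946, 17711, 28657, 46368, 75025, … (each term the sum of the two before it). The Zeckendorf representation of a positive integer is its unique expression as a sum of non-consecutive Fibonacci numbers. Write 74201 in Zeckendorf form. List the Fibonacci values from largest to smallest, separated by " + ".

46368 + 17711 + 6765 + 2584 + 610 + 144 + 13 + 5 + 1

Repeatedly subtract the largest Fibonacci number that fits:
largest Fibonacci ≤ 74201 is 46368; 74201 − 46368 = 27833
largest Fibonacci ≤ 27833 is 17711; 27833 − 17711 = 10122
largest Fibonacci ≤ 10122 is 6765; 10122 − 6765 = 3357
largest Fibonacci ≤ 3357 is 2584; 3357 − 2584 = 773
largest Fibonacci ≤ 773 is 610; 773 − 610 = 163
largest Fibonacci ≤ 163 is 144; 163 − 144 = 19
largest Fibonacci ≤ 19 is 13; 19 − 13 = 6
largest Fibonacci ≤ 6 is 5; 6 − 5 = 1
largest Fibonacci ≤ 1 is 1; 1 − 1 = 0
So 74201 = 46368 + 17711 + 6765 + 2584 + 610 + 144 + 13 + 5 + 1, with no two terms consecutive in the sequence.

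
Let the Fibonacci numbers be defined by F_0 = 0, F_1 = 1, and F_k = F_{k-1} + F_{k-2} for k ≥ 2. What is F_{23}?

28657

Iterating the recurrence up to F_{19} = 4181 and F_{18} = 2584:
F_{20} = F_{19} + F_{18} = 4181 + 2584 = 6765
F_{21} = F_{20} + F_{19} = 6765 + 4181 = 10946
F_{22} = F_{21} + F_{20} = 10946 + 6765 = 17711
F_{23} = F_{22} + F_{21} = 17711 + 10946 = 28657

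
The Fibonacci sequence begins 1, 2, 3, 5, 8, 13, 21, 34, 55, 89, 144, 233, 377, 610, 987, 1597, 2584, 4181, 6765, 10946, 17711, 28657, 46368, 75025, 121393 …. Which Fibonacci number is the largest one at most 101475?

75025 ≤ 101475 < 121393, so the largest Fibonacci number not exceeding 101475 is 75025.

75025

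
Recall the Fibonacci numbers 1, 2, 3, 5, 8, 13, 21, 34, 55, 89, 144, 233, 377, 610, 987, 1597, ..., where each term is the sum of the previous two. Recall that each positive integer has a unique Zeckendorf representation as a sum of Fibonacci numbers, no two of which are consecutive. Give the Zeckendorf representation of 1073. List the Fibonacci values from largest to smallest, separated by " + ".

987 + 55 + 21 + 8 + 2

1073 − 987 = 86
86 − 55 = 31
31 − 21 = 10
10 − 8 = 2
2 − 2 = 0
So 1073 = 987 + 55 + 21 + 8 + 2, with no two terms consecutive in the sequence.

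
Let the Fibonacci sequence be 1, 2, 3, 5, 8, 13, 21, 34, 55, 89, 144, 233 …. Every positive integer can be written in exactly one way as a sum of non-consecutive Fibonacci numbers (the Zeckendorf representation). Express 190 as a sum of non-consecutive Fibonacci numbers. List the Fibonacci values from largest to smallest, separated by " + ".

190: greatest Fibonacci not exceeding it is 144, leaving 46
46: greatest Fibonacci not exceeding it is 34, leaving 12
12: greatest Fibonacci not exceeding it is 8, leaving 4
4: greatest Fibonacci not exceeding it is 3, leaving 1
1: greatest Fibonacci not exceeding it is 1, leaving 0
So 190 = 144 + 34 + 8 + 3 + 1, with no two terms consecutive in the sequence.

144 + 34 + 8 + 3 + 1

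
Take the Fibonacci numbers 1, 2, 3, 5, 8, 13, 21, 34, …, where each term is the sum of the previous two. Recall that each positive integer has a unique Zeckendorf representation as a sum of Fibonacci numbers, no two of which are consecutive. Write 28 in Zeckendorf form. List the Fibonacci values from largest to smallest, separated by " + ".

21 + 5 + 2

28: greatest Fibonacci not exceeding it is 21, leaving 7
7: greatest Fibonacci not exceeding it is 5, leaving 2
2: greatest Fibonacci not exceeding it is 2, leaving 0
So 28 = 21 + 5 + 2, with no two terms consecutive in the sequence.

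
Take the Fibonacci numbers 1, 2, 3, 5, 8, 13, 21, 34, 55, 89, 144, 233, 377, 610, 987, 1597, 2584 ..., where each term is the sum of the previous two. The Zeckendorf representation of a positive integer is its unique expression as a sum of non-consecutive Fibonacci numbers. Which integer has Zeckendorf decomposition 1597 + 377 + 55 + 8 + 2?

1597 + 377 + 55 + 8 + 2 = 2039.

2039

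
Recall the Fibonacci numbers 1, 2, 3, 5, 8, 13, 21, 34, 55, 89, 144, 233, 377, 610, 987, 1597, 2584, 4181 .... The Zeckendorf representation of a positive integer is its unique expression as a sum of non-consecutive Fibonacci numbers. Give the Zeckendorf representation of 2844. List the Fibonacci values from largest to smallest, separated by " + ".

Greedy algorithm:
largest Fibonacci ≤ 2844 is 2584; 2844 − 2584 = 260
largest Fibonacci ≤ 260 is 233; 260 − 233 = 27
largest Fibonacci ≤ 27 is 21; 27 − 21 = 6
largest Fibonacci ≤ 6 is 5; 6 − 5 = 1
largest Fibonacci ≤ 1 is 1; 1 − 1 = 0
So 2844 = 2584 + 233 + 21 + 5 + 1, with no two terms consecutive in the sequence.

2584 + 233 + 21 + 5 + 1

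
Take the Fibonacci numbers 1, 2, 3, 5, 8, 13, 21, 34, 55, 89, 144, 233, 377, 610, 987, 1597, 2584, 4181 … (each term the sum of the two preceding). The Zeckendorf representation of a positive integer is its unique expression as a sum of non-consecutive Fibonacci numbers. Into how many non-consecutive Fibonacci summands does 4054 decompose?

7

Greedily peel off the largest Fibonacci term at each step:
subtract 2584 from 4054: 1470 remains
subtract 987 from 1470: 483 remains
subtract 377 from 483: 106 remains
subtract 89 from 106: 17 remains
subtract 13 from 17: 4 remains
subtract 3 from 4: 1 remains
subtract 1 from 1: 0 remains
4054 = 2584 + 987 + 377 + 89 + 13 + 3 + 1, which has 7 terms.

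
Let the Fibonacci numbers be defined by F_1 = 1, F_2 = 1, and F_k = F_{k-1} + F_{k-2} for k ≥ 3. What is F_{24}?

46368

Iterating the recurrence up to F_{17} = 1597 and F_{16} = 987:
F_{18} = F_{17} + F_{16} = 1597 + 987 = 2584
F_{19} = F_{18} + F_{17} = 2584 + 1597 = 4181
F_{20} = F_{19} + F_{18} = 4181 + 2584 = 6765
F_{21} = F_{20} + F_{19} = 6765 + 4181 = 10946
F_{22} = F_{21} + F_{20} = 10946 + 6765 = 17711
F_{23} = F_{22} + F_{21} = 17711 + 10946 = 28657
F_{24} = F_{23} + F_{22} = 28657 + 17711 = 46368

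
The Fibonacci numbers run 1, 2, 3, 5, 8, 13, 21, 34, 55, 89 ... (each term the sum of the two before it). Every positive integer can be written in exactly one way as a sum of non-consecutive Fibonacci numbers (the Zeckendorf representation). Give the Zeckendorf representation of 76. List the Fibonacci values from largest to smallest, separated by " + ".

55 + 21

76 − 55 = 21
21 − 21 = 0
So 76 = 55 + 21, with no two terms consecutive in the sequence.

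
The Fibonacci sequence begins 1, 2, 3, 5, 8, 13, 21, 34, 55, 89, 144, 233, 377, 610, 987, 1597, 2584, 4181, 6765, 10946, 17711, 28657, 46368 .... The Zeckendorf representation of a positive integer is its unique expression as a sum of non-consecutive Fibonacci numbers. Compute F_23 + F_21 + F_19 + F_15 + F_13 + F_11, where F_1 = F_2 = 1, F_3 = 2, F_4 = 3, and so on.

F_23 + F_21 + F_19 + F_15 + F_13 + F_11 = 28657 + 10946 + 4181 + 610 + 233 + 89 = 44716.

44716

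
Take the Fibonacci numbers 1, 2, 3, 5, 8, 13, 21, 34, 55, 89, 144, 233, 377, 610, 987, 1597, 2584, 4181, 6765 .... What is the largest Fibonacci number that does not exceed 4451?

4181 ≤ 4451 < 6765, so the largest Fibonacci number not exceeding 4451 is 4181.

4181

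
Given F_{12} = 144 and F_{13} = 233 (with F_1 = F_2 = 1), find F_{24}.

46368

By the doubling identity F_{2k} = F_k(2F_{k+1} − F_k): F_{24} = 144·(2·233 − 144) = 144·322 = 46368.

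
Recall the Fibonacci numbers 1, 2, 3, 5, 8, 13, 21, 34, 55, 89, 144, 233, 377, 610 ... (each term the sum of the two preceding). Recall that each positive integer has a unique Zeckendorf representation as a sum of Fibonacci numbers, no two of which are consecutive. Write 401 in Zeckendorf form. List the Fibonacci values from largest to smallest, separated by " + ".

Greedily peel off the largest Fibonacci term at each step:
377 ≤ 401 < 610, so take 377; remainder 24
21 ≤ 24 < 34, so take 21; remainder 3
3 ≤ 3 < 5, so take 3; remainder 0
So 401 = 377 + 21 + 3, with no two terms consecutive in the sequence.

377 + 21 + 3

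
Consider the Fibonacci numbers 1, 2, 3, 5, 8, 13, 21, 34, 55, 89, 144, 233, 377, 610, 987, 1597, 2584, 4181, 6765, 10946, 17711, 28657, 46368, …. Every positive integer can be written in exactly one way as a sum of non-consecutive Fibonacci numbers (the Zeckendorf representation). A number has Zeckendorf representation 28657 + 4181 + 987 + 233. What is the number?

28657 + 4181 + 987 + 233 = 34058.

34058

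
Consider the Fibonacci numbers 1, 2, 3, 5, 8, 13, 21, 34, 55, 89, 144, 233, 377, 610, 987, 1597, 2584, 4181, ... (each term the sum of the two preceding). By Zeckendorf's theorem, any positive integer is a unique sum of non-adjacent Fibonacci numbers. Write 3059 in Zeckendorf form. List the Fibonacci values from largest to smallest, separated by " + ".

2584 + 377 + 89 + 8 + 1

Greedily peel off the largest Fibonacci term at each step:
subtract 2584 from 3059: 475 remains
subtract 377 from 475: 98 remains
subtract 89 from 98: 9 remains
subtract 8 from 9: 1 remains
subtract 1 from 1: 0 remains
So 3059 = 2584 + 377 + 89 + 8 + 1, with no two terms consecutive in the sequence.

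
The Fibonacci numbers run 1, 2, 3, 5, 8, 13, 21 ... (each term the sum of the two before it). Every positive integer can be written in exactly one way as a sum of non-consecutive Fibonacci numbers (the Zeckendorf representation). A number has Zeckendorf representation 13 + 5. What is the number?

18

13 + 5 = 18.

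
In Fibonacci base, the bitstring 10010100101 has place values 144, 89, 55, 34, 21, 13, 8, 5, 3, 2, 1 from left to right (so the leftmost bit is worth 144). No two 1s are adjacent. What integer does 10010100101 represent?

Summing the place values of the 1 bits: 144 + 34 + 13 + 3 + 1 = 195.

195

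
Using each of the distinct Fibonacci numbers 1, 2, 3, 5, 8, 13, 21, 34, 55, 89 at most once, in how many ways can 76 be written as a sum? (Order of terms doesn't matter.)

7

Starting from the Zeckendorf form and repeatedly splitting a term F_k into F_{k−1} + F_{k−2} (when neither is already used) reaches every representation.
76 = 55+21 = 55+13+8 = 55+13+5+3 = 34+21+13+8 = … (3 more), for 7 in all.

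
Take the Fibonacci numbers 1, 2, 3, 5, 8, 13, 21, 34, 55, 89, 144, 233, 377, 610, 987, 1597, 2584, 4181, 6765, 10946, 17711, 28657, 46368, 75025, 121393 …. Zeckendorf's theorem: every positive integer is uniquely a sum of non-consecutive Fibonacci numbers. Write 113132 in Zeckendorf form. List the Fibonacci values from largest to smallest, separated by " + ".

Repeatedly subtract the largest Fibonacci number that fits:
take 75025 (≤ 113132); 113132 − 75025 = 38107
take 28657 (≤ 38107); 38107 − 28657 = 9450
take 6765 (≤ 9450); 9450 − 6765 = 2685
take 2584 (≤ 2685); 2685 − 2584 = 101
take 89 (≤ 101); 101 − 89 = 12
take 8 (≤ 12); 12 − 8 = 4
take 3 (≤ 4); 4 − 3 = 1
take 1 (≤ 1); 1 − 1 = 0
So 113132 = 75025 + 28657 + 6765 + 2584 + 89 + 8 + 3 + 1, with no two terms consecutive in the sequence.

75025 + 28657 + 6765 + 2584 + 89 + 8 + 3 + 1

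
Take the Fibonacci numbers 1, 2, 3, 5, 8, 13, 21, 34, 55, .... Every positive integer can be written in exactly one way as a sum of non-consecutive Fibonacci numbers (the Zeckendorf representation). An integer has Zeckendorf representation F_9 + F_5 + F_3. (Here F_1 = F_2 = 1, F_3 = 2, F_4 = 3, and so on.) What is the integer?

F_9 + F_5 + F_3 = 34 + 5 + 2 = 41.

41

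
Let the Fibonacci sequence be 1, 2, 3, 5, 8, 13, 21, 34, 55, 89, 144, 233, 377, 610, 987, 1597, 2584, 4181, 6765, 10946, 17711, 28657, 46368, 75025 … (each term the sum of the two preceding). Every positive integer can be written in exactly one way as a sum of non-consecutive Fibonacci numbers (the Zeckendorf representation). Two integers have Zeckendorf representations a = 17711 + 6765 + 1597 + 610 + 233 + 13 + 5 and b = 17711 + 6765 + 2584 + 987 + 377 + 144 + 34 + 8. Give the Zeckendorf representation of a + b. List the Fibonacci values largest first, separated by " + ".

46368 + 6765 + 1597 + 610 + 144 + 55 + 5

The two numbers are 26934 and 28610, so their sum is 55544.
Greedily peel off the largest Fibonacci term at each step:
largest Fibonacci ≤ 55544 is 46368; 55544 − 46368 = 9176
largest Fibonacci ≤ 9176 is 6765; 9176 − 6765 = 2411
largest Fibonacci ≤ 2411 is 1597; 2411 − 1597 = 814
largest Fibonacci ≤ 814 is 610; 814 − 610 = 204
largest Fibonacci ≤ 204 is 144; 204 − 144 = 60
largest Fibonacci ≤ 60 is 55; 60 − 55 = 5
largest Fibonacci ≤ 5 is 5; 5 − 5 = 0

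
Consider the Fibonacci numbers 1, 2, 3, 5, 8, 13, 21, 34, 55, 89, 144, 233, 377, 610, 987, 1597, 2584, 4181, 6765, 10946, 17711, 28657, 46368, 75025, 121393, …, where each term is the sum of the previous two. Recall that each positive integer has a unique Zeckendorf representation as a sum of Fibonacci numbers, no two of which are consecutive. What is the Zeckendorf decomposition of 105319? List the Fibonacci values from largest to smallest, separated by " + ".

75025 + 28657 + 1597 + 34 + 5 + 1

Greedily peel off the largest Fibonacci term at each step:
subtract 75025 from 105319: 30294 remains
subtract 28657 from 30294: 1637 remains
subtract 1597 from 1637: 40 remains
subtract 34 from 40: 6 remains
subtract 5 from 6: 1 remains
subtract 1 from 1: 0 remains
So 105319 = 75025 + 28657 + 1597 + 34 + 5 + 1, with no two terms consecutive in the sequence.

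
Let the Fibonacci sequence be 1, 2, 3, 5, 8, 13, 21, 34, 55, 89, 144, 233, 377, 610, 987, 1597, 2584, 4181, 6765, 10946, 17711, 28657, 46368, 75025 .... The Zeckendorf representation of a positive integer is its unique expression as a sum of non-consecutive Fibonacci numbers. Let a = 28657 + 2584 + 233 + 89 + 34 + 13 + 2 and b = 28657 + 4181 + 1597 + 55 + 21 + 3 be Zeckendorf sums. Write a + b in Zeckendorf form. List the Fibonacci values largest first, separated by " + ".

46368 + 17711 + 1597 + 377 + 55 + 13 + 5

The two numbers are 31612 and 34514, so their sum is 66126.
Greedily peel off the largest Fibonacci term at each step:
largest Fibonacci ≤ 66126 is 46368; 66126 − 46368 = 19758
largest Fibonacci ≤ 19758 is 17711; 19758 − 17711 = 2047
largest Fibonacci ≤ 2047 is 1597; 2047 − 1597 = 450
largest Fibonacci ≤ 450 is 377; 450 − 377 = 73
largest Fibonacci ≤ 73 is 55; 73 − 55 = 18
largest Fibonacci ≤ 18 is 13; 18 − 13 = 5
largest Fibonacci ≤ 5 is 5; 5 − 5 = 0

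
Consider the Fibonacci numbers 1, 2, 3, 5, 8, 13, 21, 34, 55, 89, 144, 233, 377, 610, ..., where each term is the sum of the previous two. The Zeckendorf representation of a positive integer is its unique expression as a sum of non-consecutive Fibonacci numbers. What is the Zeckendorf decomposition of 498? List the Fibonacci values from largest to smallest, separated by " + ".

377 + 89 + 21 + 8 + 3

Repeatedly subtract the largest Fibonacci number that fits:
subtract 377 from 498: 121 remains
subtract 89 from 121: 32 remains
subtract 21 from 32: 11 remains
subtract 8 from 11: 3 remains
subtract 3 from 3: 0 remains
So 498 = 377 + 89 + 21 + 8 + 3, with no two terms consecutive in the sequence.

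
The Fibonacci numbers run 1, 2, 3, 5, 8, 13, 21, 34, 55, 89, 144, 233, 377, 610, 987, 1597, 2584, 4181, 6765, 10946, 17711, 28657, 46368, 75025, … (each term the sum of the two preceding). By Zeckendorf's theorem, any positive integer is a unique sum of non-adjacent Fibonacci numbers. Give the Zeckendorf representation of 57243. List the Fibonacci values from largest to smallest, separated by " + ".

Repeatedly subtract the largest Fibonacci number that fits:
57243: greatest Fibonacci not exceeding it is 46368, leaving 10875
10875: greatest Fibonacci not exceeding it is 6765, leaving 4110
4110: greatest Fibonacci not exceeding it is 2584, leaving 1526
1526: greatest Fibonacci not exceeding it is 987, leaving 539
539: greatest Fibonacci not exceeding it is 377, leaving 162
162: greatest Fibonacci not exceeding it is 144, leaving 18
18: greatest Fibonacci not exceeding it is 13, leaving 5
5: greatest Fibonacci not exceeding it is 5, leaving 0
So 57243 = 46368 + 6765 + 2584 + 987 + 377 + 144 + 13 + 5, with no two terms consecutive in the sequence.

46368 + 6765 + 2584 + 987 + 377 + 144 + 13 + 5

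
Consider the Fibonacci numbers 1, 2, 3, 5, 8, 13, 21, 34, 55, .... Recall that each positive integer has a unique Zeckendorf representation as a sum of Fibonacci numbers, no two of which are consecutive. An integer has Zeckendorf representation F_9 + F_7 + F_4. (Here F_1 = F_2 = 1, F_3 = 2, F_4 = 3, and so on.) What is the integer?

50

F_9 + F_7 + F_4 = 34 + 13 + 3 = 50.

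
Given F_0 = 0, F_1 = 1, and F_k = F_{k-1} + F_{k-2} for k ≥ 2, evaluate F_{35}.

Iterating the recurrence up to F_{27} = 196418 and F_{26} = 121393:
F_{28} = F_{27} + F_{26} = 196418 + 121393 = 317811
F_{29} = F_{28} + F_{27} = 317811 + 196418 = 514229
F_{30} = F_{29} + F_{28} = 514229 + 317811 = 832040
F_{31} = F_{30} + F_{29} = 832040 + 514229 = 1346269
F_{32} = F_{31} + F_{30} = 1346269 + 832040 = 2178309
F_{33} = F_{32} + F_{31} = 2178309 + 1346269 = 3524578
F_{34} = F_{33} + F_{32} = 3524578 + 2178309 = 5702887
F_{35} = F_{34} + F_{33} = 5702887 + 3524578 = 9227465

9227465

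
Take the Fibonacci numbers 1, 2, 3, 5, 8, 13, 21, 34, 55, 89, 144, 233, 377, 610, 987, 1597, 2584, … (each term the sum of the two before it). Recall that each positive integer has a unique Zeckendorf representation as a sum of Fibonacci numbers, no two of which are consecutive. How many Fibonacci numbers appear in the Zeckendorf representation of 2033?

5

Repeatedly subtract the largest Fibonacci number that fits:
2033 − 1597 = 436
436 − 377 = 59
59 − 55 = 4
4 − 3 = 1
1 − 1 = 0
2033 = 1597 + 377 + 55 + 3 + 1, which has 5 terms.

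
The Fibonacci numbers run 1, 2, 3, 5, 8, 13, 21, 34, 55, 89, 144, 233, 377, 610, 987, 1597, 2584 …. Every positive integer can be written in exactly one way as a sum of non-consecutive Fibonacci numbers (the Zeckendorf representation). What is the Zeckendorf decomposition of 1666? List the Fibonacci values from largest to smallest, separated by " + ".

1666: greatest Fibonacci not exceeding it is 1597, leaving 69
69: greatest Fibonacci not exceeding it is 55, leaving 14
14: greatest Fibonacci not exceeding it is 13, leaving 1
1: greatest Fibonacci not exceeding it is 1, leaving 0
So 1666 = 1597 + 55 + 13 + 1, with no two terms consecutive in the sequence.

1597 + 55 + 13 + 1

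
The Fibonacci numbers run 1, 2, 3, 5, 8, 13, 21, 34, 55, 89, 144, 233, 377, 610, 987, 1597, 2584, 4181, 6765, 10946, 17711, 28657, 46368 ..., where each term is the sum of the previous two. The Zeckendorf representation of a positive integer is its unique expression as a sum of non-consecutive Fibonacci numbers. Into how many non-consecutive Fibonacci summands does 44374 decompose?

Greedily peel off the largest Fibonacci term at each step:
44374: greatest Fibonacci not exceeding it is 28657, leaving 15717
15717: greatest Fibonacci not exceeding it is 10946, leaving 4771
4771: greatest Fibonacci not exceeding it is 4181, leaving 590
590: greatest Fibonacci not exceeding it is 377, leaving 213
213: greatest Fibonacci not exceeding it is 144, leaving 69
69: greatest Fibonacci not exceeding it is 55, leaving 14
14: greatest Fibonacci not exceeding it is 13, leaving 1
1: greatest Fibonacci not exceeding it is 1, leaving 0
44374 = 28657 + 10946 + 4181 + 377 + 144 + 55 + 13 + 1, which has 8 terms.

8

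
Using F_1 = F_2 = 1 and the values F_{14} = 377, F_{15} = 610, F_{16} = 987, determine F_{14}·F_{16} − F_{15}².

377·987 − 610² = 372099 − 372100 = -1. (Cassini's identity: F_{k−1}F_{k+1} − F_k² = (−1)^k.)

-1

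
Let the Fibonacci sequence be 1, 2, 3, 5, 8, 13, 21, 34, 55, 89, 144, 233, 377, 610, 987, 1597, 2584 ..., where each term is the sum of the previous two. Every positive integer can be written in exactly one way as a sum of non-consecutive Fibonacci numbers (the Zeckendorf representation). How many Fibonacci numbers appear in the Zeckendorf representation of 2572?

7

Greedy algorithm:
2572 − 1597 = 975
975 − 610 = 365
365 − 233 = 132
132 − 89 = 43
43 − 34 = 9
9 − 8 = 1
1 − 1 = 0
2572 = 1597 + 610 + 233 + 89 + 34 + 8 + 1, which has 7 terms.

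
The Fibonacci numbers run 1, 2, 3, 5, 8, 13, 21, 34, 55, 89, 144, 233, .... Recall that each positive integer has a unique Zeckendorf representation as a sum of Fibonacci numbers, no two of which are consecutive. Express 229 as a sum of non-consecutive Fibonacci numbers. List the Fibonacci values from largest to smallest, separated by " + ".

144 + 55 + 21 + 8 + 1

Repeatedly subtract the largest Fibonacci number that fits:
144 ≤ 229 < 233, so take 144; remainder 85
55 ≤ 85 < 89, so take 55; remainder 30
21 ≤ 30 < 34, so take 21; remainder 9
8 ≤ 9 < 13, so take 8; remainder 1
1 ≤ 1 < 2, so take 1; remainder 0
So 229 = 144 + 55 + 21 + 8 + 1, with no two terms consecutive in the sequence.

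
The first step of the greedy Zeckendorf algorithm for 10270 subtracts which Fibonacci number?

6765

6765 ≤ 10270 < 10946, so the largest Fibonacci number not exceeding 10270 is 6765.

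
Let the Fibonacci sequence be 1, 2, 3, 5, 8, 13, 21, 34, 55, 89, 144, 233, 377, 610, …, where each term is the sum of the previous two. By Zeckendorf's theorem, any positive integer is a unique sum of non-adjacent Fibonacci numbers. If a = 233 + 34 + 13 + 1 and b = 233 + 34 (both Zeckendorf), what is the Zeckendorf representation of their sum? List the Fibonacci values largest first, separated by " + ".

377 + 144 + 21 + 5 + 1

The two numbers are 281 and 267, so their sum is 548.
548: greatest Fibonacci not exceeding it is 377, leaving 171
171: greatest Fibonacci not exceeding it is 144, leaving 27
27: greatest Fibonacci not exceeding it is 21, leaving 6
6: greatest Fibonacci not exceeding it is 5, leaving 1
1: greatest Fibonacci not exceeding it is 1, leaving 0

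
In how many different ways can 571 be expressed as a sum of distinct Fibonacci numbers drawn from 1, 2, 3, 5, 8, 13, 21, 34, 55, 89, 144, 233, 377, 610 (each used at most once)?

Starting from the Zeckendorf form and repeatedly splitting a term F_k into F_{k−1} + F_{k−2} (when neither is already used) reaches every representation.
571 = 377+144+34+13+3 = 377+144+34+13+2+1 = 377+144+34+8+5+3 = 377+89+55+34+13+3 = 377+144+34+8+5+2+1 = … (13 more), for 18 in all.

18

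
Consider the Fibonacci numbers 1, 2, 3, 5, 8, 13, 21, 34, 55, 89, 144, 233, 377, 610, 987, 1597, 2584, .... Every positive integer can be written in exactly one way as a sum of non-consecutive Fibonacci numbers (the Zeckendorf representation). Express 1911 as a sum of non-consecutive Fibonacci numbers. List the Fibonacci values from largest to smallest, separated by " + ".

1597 + 233 + 55 + 21 + 5

largest Fibonacci ≤ 1911 is 1597; 1911 − 1597 = 314
largest Fibonacci ≤ 314 is 233; 314 − 233 = 81
largest Fibonacci ≤ 81 is 55; 81 − 55 = 26
largest Fibonacci ≤ 26 is 21; 26 − 21 = 5
largest Fibonacci ≤ 5 is 5; 5 − 5 = 0
So 1911 = 1597 + 233 + 55 + 21 + 5, with no two terms consecutive in the sequence.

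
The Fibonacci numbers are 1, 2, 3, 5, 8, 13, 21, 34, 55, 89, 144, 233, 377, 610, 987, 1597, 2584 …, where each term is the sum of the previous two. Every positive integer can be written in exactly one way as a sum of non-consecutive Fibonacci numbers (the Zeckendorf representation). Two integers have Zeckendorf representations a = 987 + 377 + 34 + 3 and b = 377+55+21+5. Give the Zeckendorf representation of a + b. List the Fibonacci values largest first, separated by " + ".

The two numbers are 1401 and 458, so their sum is 1859.
Greedily peel off the largest Fibonacci term at each step:
largest Fibonacci ≤ 1859 is 1597; 1859 − 1597 = 262
largest Fibonacci ≤ 262 is 233; 262 − 233 = 29
largest Fibonacci ≤ 29 is 21; 29 − 21 = 8
largest Fibonacci ≤ 8 is 8; 8 − 8 = 0

1597 + 233 + 21 + 8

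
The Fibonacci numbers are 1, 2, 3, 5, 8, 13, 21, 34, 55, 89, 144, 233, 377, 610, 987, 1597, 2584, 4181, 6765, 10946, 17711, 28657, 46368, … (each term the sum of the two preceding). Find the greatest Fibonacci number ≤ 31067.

28657 ≤ 31067 < 46368, so the largest Fibonacci number not exceeding 31067 is 28657.

28657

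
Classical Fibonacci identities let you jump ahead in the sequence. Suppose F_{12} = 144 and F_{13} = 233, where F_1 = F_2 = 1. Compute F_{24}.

By the doubling identity F_{2k} = F_k(2F_{k+1} − F_k): F_{24} = 144·(2·233 − 144) = 144·322 = 46368.

46368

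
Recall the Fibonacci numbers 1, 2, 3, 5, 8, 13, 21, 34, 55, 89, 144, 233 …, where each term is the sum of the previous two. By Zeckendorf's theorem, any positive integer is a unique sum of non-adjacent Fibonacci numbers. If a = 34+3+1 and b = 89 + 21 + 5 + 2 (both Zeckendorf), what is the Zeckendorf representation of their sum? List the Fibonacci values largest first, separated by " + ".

144 + 8 + 3

The two numbers are 38 and 117, so their sum is 155.
155 − 144 = 11
11 − 8 = 3
3 − 3 = 0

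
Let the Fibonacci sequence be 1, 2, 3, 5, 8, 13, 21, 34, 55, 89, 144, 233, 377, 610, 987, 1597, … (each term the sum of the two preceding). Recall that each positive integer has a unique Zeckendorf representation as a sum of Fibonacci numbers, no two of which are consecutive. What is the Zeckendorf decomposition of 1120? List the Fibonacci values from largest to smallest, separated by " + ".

largest Fibonacci ≤ 1120 is 987; 1120 − 987 = 133
largest Fibonacci ≤ 133 is 89; 133 − 89 = 44
largest Fibonacci ≤ 44 is 34; 44 − 34 = 10
largest Fibonacci ≤ 10 is 8; 10 − 8 = 2
largest Fibonacci ≤ 2 is 2; 2 − 2 = 0
So 1120 = 987 + 89 + 34 + 8 + 2, with no two terms consecutive in the sequence.

987 + 89 + 34 + 8 + 2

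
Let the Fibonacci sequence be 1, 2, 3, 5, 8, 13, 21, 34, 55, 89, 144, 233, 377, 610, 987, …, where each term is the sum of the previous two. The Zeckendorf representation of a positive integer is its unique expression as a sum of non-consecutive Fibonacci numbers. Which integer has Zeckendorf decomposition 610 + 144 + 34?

610 + 144 + 34 = 788.

788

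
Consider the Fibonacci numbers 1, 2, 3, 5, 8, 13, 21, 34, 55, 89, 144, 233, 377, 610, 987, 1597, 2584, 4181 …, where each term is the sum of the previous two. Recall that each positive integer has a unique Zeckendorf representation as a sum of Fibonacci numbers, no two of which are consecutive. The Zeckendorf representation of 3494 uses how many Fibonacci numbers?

Greedy algorithm:
take 2584 (≤ 3494); 3494 − 2584 = 910
take 610 (≤ 910); 910 − 610 = 300
take 233 (≤ 300); 300 − 233 = 67
take 55 (≤ 67); 67 − 55 = 12
take 8 (≤ 12); 12 − 8 = 4
take 3 (≤ 4); 4 − 3 = 1
take 1 (≤ 1); 1 − 1 = 0
3494 = 2584 + 610 + 233 + 55 + 8 + 3 + 1, which has 7 terms.

7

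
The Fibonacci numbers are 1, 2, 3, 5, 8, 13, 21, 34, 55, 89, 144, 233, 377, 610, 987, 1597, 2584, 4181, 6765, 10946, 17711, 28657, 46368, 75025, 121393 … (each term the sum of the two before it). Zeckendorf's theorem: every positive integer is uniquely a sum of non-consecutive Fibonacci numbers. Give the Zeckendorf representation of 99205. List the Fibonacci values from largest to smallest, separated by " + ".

Greedily peel off the largest Fibonacci term at each step:
99205 − 75025 = 24180
24180 − 17711 = 6469
6469 − 4181 = 2288
2288 − 1597 = 691
691 − 610 = 81
81 − 55 = 26
26 − 21 = 5
5 − 5 = 0
So 99205 = 75025 + 17711 + 4181 + 1597 + 610 + 55 + 21 + 5, with no two terms consecutive in the sequence.

75025 + 17711 + 4181 + 1597 + 610 + 55 + 21 + 5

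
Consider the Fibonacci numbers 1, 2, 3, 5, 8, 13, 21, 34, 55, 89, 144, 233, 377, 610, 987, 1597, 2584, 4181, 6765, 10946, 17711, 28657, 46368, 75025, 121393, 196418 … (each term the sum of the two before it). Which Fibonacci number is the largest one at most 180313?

121393

121393 ≤ 180313 < 196418, so the largest Fibonacci number not exceeding 180313 is 121393.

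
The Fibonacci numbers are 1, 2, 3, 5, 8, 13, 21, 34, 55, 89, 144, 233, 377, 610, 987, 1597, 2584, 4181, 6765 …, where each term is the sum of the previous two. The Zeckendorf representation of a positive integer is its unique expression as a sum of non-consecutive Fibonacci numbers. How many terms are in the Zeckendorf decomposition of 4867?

4

4181 ≤ 4867 < 6765, so take 4181; remainder 686
610 ≤ 686 < 987, so take 610; remainder 76
55 ≤ 76 < 89, so take 55; remainder 21
21 ≤ 21 < 34, so take 21; remainder 0
4867 = 4181 + 610 + 55 + 21, which has 4 terms.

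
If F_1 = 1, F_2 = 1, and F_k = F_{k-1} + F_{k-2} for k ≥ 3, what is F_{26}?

Iterating the recurrence up to F_{18} = 2584 and F_{17} = 1597:
F_{19} = F_{18} + F_{17} = 2584 + 1597 = 4181
F_{20} = F_{19} + F_{18} = 4181 + 2584 = 6765
F_{21} = F_{20} + F_{19} = 6765 + 4181 = 10946
F_{22} = F_{21} + F_{20} = 10946 + 6765 = 17711
F_{23} = F_{22} + F_{21} = 17711 + 10946 = 28657
F_{24} = F_{23} + F_{22} = 28657 + 17711 = 46368
F_{25} = F_{24} + F_{23} = 46368 + 28657 = 75025
F_{26} = F_{25} + F_{24} = 75025 + 46368 = 121393

121393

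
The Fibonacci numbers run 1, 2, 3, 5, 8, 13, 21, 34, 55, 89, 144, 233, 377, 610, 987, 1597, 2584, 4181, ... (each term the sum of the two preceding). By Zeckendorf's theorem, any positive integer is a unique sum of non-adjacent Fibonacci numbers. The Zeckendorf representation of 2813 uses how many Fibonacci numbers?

6

2584 ≤ 2813 < 4181, so take 2584; remainder 229
144 ≤ 229 < 233, so take 144; remainder 85
55 ≤ 85 < 89, so take 55; remainder 30
21 ≤ 30 < 34, so take 21; remainder 9
8 ≤ 9 < 13, so take 8; remainder 1
1 ≤ 1 < 2, so take 1; remainder 0
2813 = 2584 + 144 + 55 + 21 + 8 + 1, which has 6 terms.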